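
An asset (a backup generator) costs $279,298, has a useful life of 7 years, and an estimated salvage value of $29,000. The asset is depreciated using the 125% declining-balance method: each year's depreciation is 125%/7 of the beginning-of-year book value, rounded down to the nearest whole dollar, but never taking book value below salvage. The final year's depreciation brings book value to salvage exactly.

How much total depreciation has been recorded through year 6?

Depreciable base = $279,298 − $29,000 = $250,298.
Year 1: ⌊$279,298 × 125%/7⌋ = $49,874. Book value $229,424.
Year 2: ⌊$229,424 × 125%/7⌋ = $40,968. Book value $188,456.
Year 3: ⌊$188,456 × 125%/7⌋ = $33,652. Book value $154,804.
Year 4: ⌊$154,804 × 125%/7⌋ = $27,643. Book value $127,161.
Year 5: ⌊$127,161 × 125%/7⌋ = $22,707. Book value $104,454.
Year 6: ⌊$104,454 × 125%/7⌋ = $18,652. Book value $85,802.
Accumulated through year 6 = $279,298 − $85,802 = $193,496.

$193,496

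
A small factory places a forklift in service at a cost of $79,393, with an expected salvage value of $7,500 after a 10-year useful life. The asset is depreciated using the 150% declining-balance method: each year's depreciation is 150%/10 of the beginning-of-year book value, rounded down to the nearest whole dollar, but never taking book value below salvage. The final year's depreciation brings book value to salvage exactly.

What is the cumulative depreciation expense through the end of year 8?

Depreciable base = $79,393 − $7,500 = $71,893.
Year 1: ⌊$79,393 × 150%/10⌋ = $11,908. Book value $67,485.
Year 2: ⌊$67,485 × 150%/10⌋ = $10,122. Book value $57,363.
Year 3: ⌊$57,363 × 150%/10⌋ = $8,604. Book value $48,759.
Year 4: ⌊$48,759 × 150%/10⌋ = $7,313. Book value $41,446.
Year 5: ⌊$41,446 × 150%/10⌋ = $6,216. Book value $35,230.
Year 6: ⌊$35,230 × 150%/10⌋ = $5,284. Book value $29,946.
Year 7: ⌊$29,946 × 150%/10⌋ = $4,491. Book value $25,455.
Year 8: ⌊$25,455 × 150%/10⌋ = $3,818. Book value $21,637.
Accumulated through year 8 = $79,393 − $21,637 = $57,756.

$57,756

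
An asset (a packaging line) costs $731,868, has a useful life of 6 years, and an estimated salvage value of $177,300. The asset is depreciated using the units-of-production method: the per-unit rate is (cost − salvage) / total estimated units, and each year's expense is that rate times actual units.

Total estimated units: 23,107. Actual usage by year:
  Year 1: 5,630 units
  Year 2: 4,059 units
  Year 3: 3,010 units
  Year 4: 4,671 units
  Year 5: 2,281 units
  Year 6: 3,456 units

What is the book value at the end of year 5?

$260,244

Depreciable base = $731,868 − $177,300 = $554,568.
Rate = $554,568 / 23,107 units = $24 per unit.
Year 1: 5,630 × $24 = $135,120. Book value $596,748.
Year 2: 4,059 × $24 = $97,416. Book value $499,332.
Year 3: 3,010 × $24 = $72,240. Book value $427,092.
Year 4: 4,671 × $24 = $112,104. Book value $314,988.
Year 5: 2,281 × $24 = $54,744. Book value $260,244.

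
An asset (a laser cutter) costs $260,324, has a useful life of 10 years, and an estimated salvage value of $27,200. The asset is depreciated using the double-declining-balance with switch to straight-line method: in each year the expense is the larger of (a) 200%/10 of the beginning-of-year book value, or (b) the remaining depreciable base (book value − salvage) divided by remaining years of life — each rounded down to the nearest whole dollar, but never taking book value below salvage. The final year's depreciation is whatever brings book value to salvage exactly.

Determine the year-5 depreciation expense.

$21,326

Depreciable base = $260,324 − $27,200 = $233,124.
Year 1: DB = ⌊$260,324 × 200%/10⌋ = $52,064; SL = ⌊$233,124/10⌋ = $23,312 → take DB $52,064. Book value $208,260.
Year 2: DB = ⌊$208,260 × 200%/10⌋ = $41,652; SL = ⌊$181,060/9⌋ = $20,117 → take DB $41,652. Book value $166,608.
Year 3: DB = ⌊$166,608 × 200%/10⌋ = $33,321; SL = ⌊$139,408/8⌋ = $17,426 → take DB $33,321. Book value $133,287.
Year 4: DB = ⌊$133,287 × 200%/10⌋ = $26,657; SL = ⌊$106,087/7⌋ = $15,155 → take DB $26,657. Book value $106,630.
Year 5: DB = ⌊$106,630 × 200%/10⌋ = $21,326; SL = ⌊$79,430/6⌋ = $13,238 → take DB $21,326. Book value $85,304.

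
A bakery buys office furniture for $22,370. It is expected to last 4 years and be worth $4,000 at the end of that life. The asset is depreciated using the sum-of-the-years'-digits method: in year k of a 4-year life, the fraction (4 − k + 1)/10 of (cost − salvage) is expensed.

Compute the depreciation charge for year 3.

$3,674

Depreciable base = $22,370 − $4,000 = $18,370.
Sum of the years' digits = 4+3+2+1 = 10.
Year 1: $18,370 × 4/10 = $7,348. Book value $15,022.
Year 2: $18,370 × 3/10 = $5,511. Book value $9,511.
Year 3: $18,370 × 2/10 = $3,674. Book value $5,837.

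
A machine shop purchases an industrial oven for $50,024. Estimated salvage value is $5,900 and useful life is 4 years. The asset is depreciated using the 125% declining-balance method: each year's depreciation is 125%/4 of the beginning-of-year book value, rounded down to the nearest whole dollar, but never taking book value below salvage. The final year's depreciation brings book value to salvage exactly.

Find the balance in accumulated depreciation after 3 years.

$33,768

Depreciable base = $50,024 − $5,900 = $44,124.
Year 1: ⌊$50,024 × 125%/4⌋ = $15,632. Book value $34,392.
Year 2: ⌊$34,392 × 125%/4⌋ = $10,747. Book value $23,645.
Year 3: ⌊$23,645 × 125%/4⌋ = $7,389. Book value $16,256.
Accumulated through year 3 = $50,024 − $16,256 = $33,768.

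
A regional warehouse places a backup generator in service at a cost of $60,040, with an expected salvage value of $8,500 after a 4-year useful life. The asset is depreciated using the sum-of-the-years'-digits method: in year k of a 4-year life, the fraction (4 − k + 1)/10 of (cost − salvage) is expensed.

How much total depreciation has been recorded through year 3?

Depreciable base = $60,040 − $8,500 = $51,540.
Sum of the years' digits = 4+3+2+1 = 10.
Year 1: $51,540 × 4/10 = $20,616. Book value $39,424.
Year 2: $51,540 × 3/10 = $15,462. Book value $23,962.
Year 3: $51,540 × 2/10 = $10,308. Book value $13,654.
Accumulated through year 3 = $60,040 − $13,654 = $46,386.

$46,386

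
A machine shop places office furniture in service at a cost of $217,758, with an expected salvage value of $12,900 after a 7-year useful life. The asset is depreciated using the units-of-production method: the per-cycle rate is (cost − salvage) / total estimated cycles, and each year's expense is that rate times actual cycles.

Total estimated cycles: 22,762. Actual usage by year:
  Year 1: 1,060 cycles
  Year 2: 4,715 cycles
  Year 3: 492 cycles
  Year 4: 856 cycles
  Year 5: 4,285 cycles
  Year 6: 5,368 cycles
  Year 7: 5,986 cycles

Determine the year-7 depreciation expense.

Depreciable base = $217,758 − $12,900 = $204,858.
Rate = $204,858 / 22,762 cycles = $9 per cycle.
Year 1: 1,060 × $9 = $9,540. Book value $208,218.
Year 2: 4,715 × $9 = $42,435. Book value $165,783.
Year 3: 492 × $9 = $4,428. Book value $161,355.
Year 4: 856 × $9 = $7,704. Book value $153,651.
Year 5: 4,285 × $9 = $38,565. Book value $115,086.
Year 6: 5,368 × $9 = $48,312. Book value $66,774.
Year 7: 5,986 × $9 = $53,874. Book value $12,900.

$53,874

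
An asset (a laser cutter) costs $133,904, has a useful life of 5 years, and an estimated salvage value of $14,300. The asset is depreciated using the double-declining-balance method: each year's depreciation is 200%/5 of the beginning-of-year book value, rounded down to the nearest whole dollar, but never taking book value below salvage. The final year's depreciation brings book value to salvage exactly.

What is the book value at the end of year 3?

Depreciable base = $133,904 − $14,300 = $119,604.
Year 1: ⌊$133,904 × 200%/5⌋ = $53,561. Book value $80,343.
Year 2: ⌊$80,343 × 200%/5⌋ = $32,137. Book value $48,206.
Year 3: ⌊$48,206 × 200%/5⌋ = $19,282. Book value $28,924.

$28,924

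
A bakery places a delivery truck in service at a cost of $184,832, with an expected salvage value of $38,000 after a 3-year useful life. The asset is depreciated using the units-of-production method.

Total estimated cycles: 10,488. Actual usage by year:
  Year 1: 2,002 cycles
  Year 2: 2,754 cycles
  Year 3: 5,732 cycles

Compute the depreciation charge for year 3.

$80,248

Depreciable base = $184,832 − $38,000 = $146,832.
Rate = $146,832 / 10,488 cycles = $14 per cycle.
Year 1: 2,002 × $14 = $28,028. Book value $156,804.
Year 2: 2,754 × $14 = $38,556. Book value $118,248.
Year 3: 5,732 × $14 = $80,248. Book value $38,000.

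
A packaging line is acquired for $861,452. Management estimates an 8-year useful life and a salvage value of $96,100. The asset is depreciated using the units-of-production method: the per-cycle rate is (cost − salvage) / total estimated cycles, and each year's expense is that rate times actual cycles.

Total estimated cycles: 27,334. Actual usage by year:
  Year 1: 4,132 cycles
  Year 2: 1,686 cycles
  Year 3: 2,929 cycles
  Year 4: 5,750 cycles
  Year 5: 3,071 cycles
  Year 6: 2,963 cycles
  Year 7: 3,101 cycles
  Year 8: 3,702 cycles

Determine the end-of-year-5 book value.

$369,548

Depreciable base = $861,452 − $96,100 = $765,352.
Rate = $765,352 / 27,334 cycles = $28 per cycle.
Year 1: 4,132 × $28 = $115,696. Book value $745,756.
Year 2: 1,686 × $28 = $47,208. Book value $698,548.
Year 3: 2,929 × $28 = $82,012. Book value $616,536.
Year 4: 5,750 × $28 = $161,000. Book value $455,536.
Year 5: 3,071 × $28 = $85,988. Book value $369,548.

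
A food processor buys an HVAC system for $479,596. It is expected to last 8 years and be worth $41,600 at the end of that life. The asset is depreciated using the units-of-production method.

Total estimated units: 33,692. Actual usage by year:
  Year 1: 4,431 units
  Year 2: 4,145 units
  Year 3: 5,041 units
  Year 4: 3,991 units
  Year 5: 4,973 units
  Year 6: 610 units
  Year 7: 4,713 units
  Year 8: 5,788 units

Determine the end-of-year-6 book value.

Depreciable base = $479,596 − $41,600 = $437,996.
Rate = $437,996 / 33,692 units = $13 per unit.
Year 1: 4,431 × $13 = $57,603. Book value $421,993.
Year 2: 4,145 × $13 = $53,885. Book value $368,108.
Year 3: 5,041 × $13 = $65,533. Book value $302,575.
Year 4: 3,991 × $13 = $51,883. Book value $250,692.
Year 5: 4,973 × $13 = $64,649. Book value $186,043.
Year 6: 610 × $13 = $7,930. Book value $178,113.

$178,113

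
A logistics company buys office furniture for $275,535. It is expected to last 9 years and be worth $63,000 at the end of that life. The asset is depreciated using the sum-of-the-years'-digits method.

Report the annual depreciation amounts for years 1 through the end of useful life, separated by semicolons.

$42,507; $37,784; $33,061; $28,338; $23,615; $18,892; $14,169; $9,446; $4,723

Depreciable base = $275,535 − $63,000 = $212,535.
Sum of the years' digits = 9+8+7+6+5+4+3+2+1 = 45.
Year 1: $212,535 × 9/45 = $42,507. Book value $233,028.
Year 2: $212,535 × 8/45 = $37,784. Book value $195,244.
Year 3: $212,535 × 7/45 = $33,061. Book value $162,183.
Year 4: $212,535 × 6/45 = $28,338. Book value $133,845.
Year 5: $212,535 × 5/45 = $23,615. Book value $110,230.
Year 6: $212,535 × 4/45 = $18,892. Book value $91,338.
Year 7: $212,535 × 3/45 = $14,169. Book value $77,169.
Year 8: $212,535 × 2/45 = $9,446. Book value $67,723.
Year 9: $212,535 × 1/45 = $4,723. Book value $63,000.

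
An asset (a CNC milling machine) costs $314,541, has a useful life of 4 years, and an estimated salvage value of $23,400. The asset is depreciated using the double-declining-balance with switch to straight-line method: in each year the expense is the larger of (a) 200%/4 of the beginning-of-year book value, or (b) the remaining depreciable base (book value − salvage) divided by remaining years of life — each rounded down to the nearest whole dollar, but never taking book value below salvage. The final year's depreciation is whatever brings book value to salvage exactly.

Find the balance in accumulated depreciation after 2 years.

$235,905

Depreciable base = $314,541 − $23,400 = $291,141.
Year 1: DB = ⌊$314,541 × 200%/4⌋ = $157,270; SL = ⌊$291,141/4⌋ = $72,785 → take DB $157,270. Book value $157,271.
Year 2: DB = ⌊$157,271 × 200%/4⌋ = $78,635; SL = ⌊$133,871/3⌋ = $44,623 → take DB $78,635. Book value $78,636.
Accumulated through year 2 = $314,541 − $78,636 = $235,905.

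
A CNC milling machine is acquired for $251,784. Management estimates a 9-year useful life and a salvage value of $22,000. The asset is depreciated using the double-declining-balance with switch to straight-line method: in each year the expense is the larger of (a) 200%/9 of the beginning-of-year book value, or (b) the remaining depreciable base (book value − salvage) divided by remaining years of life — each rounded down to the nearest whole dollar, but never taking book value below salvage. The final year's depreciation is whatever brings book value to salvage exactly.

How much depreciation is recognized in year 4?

$26,326

Depreciable base = $251,784 − $22,000 = $229,784.
Year 1: DB = ⌊$251,784 × 200%/9⌋ = $55,952; SL = ⌊$229,784/9⌋ = $25,531 → take DB $55,952. Book value $195,832.
Year 2: DB = ⌊$195,832 × 200%/9⌋ = $43,518; SL = ⌊$173,832/8⌋ = $21,729 → take DB $43,518. Book value $152,314.
Year 3: DB = ⌊$152,314 × 200%/9⌋ = $33,847; SL = ⌊$130,314/7⌋ = $18,616 → take DB $33,847. Book value $118,467.
Year 4: DB = ⌊$118,467 × 200%/9⌋ = $26,326; SL = ⌊$96,467/6⌋ = $16,077 → take DB $26,326. Book value $92,141.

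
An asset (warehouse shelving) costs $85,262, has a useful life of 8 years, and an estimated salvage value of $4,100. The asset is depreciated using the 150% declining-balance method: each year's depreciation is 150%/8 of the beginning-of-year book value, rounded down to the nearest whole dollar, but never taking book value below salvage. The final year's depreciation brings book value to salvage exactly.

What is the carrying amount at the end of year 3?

Depreciable base = $85,262 − $4,100 = $81,162.
Year 1: ⌊$85,262 × 150%/8⌋ = $15,986. Book value $69,276.
Year 2: ⌊$69,276 × 150%/8⌋ = $12,989. Book value $56,287.
Year 3: ⌊$56,287 × 150%/8⌋ = $10,553. Book value $45,734.

$45,734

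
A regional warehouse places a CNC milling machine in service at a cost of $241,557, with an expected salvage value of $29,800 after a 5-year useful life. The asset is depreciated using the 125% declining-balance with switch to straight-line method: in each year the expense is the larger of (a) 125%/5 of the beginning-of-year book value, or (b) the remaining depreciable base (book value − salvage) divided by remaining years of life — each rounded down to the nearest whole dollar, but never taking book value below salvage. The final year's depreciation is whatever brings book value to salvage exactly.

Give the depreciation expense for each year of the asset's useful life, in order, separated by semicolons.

Depreciable base = $241,557 − $29,800 = $211,757.
Year 1: DB = ⌊$241,557 × 125%/5⌋ = $60,389; SL = ⌊$211,757/5⌋ = $42,351 → take DB $60,389. Book value $181,168.
Year 2: DB = ⌊$181,168 × 125%/5⌋ = $45,292; SL = ⌊$151,368/4⌋ = $37,842 → take DB $45,292. Book value $135,876.
Year 3: DB = ⌊$135,876 × 125%/5⌋ = $33,969; SL = ⌊$106,076/3⌋ = $35,358 → take SL $35,358. Book value $100,518.
Year 4: DB = ⌊$100,518 × 125%/5⌋ = $25,129; SL = ⌊$70,718/2⌋ = $35,359 → take SL $35,359. Book value $65,159.
Year 5 (final): $65,159 − $29,800 = $35,359. Book value $29,800.

$60,389; $45,292; $35,358; $35,359; $35,359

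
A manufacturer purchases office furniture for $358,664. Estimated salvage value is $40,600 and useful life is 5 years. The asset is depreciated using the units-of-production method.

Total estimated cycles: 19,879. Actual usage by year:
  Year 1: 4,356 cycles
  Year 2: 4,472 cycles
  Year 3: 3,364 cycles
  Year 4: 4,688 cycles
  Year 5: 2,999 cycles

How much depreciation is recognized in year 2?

$71,552

Depreciable base = $358,664 − $40,600 = $318,064.
Rate = $318,064 / 19,879 cycles = $16 per cycle.
Year 1: 4,356 × $16 = $69,696. Book value $288,968.
Year 2: 4,472 × $16 = $71,552. Book value $217,416.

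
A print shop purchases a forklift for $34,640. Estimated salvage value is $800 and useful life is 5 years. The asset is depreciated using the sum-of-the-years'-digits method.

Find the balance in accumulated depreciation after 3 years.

$27,072

Depreciable base = $34,640 − $800 = $33,840.
Sum of the years' digits = 5+4+3+2+1 = 15.
Year 1: $33,840 × 5/15 = $11,280. Book value $23,360.
Year 2: $33,840 × 4/15 = $9,024. Book value $14,336.
Year 3: $33,840 × 3/15 = $6,768. Book value $7,568.
Accumulated through year 3 = $34,640 − $7,568 = $27,072.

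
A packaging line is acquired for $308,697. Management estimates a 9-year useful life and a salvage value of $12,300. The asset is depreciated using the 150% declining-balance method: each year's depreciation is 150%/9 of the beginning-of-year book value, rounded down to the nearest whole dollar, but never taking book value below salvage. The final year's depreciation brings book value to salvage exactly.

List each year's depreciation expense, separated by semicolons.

$51,449; $42,874; $35,729; $29,774; $24,811; $20,676; $17,230; $14,359; $59,495

Depreciable base = $308,697 − $12,300 = $296,397.
Year 1: ⌊$308,697 × 150%/9⌋ = $51,449. Book value $257,248.
Year 2: ⌊$257,248 × 150%/9⌋ = $42,874. Book value $214,374.
Year 3: ⌊$214,374 × 150%/9⌋ = $35,729. Book value $178,645.
Year 4: ⌊$178,645 × 150%/9⌋ = $29,774. Book value $148,871.
Year 5: ⌊$148,871 × 150%/9⌋ = $24,811. Book value $124,060.
Year 6: ⌊$124,060 × 150%/9⌋ = $20,676. Book value $103,384.
Year 7: ⌊$103,384 × 150%/9⌋ = $17,230. Book value $86,154.
Year 8: ⌊$86,154 × 150%/9⌋ = $14,359. Book value $71,795.
Year 9 (final): $71,795 − $12,300 = $59,495. Book value $12,300.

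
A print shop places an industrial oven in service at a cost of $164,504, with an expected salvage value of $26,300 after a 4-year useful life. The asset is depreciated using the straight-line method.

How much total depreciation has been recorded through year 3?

$103,653

Depreciable base = $164,504 − $26,300 = $138,204.
Annual expense = $138,204 / 4 = $34,551.
End of year 1: book value $129,953.
End of year 2: book value $95,402.
End of year 3: book value $60,851.
Accumulated through year 3 = $164,504 − $60,851 = $103,653.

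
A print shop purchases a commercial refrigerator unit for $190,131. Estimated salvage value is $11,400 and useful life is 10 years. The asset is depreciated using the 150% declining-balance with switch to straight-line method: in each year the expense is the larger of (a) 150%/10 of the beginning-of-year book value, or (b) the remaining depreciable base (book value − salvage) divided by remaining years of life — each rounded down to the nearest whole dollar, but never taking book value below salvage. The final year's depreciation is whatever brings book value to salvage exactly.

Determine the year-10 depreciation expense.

Depreciable base = $190,131 − $11,400 = $178,731.
Year 1: DB = ⌊$190,131 × 150%/10⌋ = $28,519; SL = ⌊$178,731/10⌋ = $17,873 → take DB $28,519. Book value $161,612.
Year 2: DB = ⌊$161,612 × 150%/10⌋ = $24,241; SL = ⌊$150,212/9⌋ = $16,690 → take DB $24,241. Book value $137,371.
Year 3: DB = ⌊$137,371 × 150%/10⌋ = $20,605; SL = ⌊$125,971/8⌋ = $15,746 → take DB $20,605. Book value $116,766.
Year 4: DB = ⌊$116,766 × 150%/10⌋ = $17,514; SL = ⌊$105,366/7⌋ = $15,052 → take DB $17,514. Book value $99,252.
Year 5: DB = ⌊$99,252 × 150%/10⌋ = $14,887; SL = ⌊$87,852/6⌋ = $14,642 → take DB $14,887. Book value $84,365.
Year 6: DB = ⌊$84,365 × 150%/10⌋ = $12,654; SL = ⌊$72,965/5⌋ = $14,593 → take SL $14,593. Book value $69,772.
Year 7: DB = ⌊$69,772 × 150%/10⌋ = $10,465; SL = ⌊$58,372/4⌋ = $14,593 → take SL $14,593. Book value $55,179.
Year 8: DB = ⌊$55,179 × 150%/10⌋ = $8,276; SL = ⌊$43,779/3⌋ = $14,593 → take SL $14,593. Book value $40,586.
Year 9: DB = ⌊$40,586 × 150%/10⌋ = $6,087; SL = ⌊$29,186/2⌋ = $14,593 → take SL $14,593. Book value $25,993.
Year 10 (final): $25,993 − $11,400 = $14,593. Book value $11,400.

$14,593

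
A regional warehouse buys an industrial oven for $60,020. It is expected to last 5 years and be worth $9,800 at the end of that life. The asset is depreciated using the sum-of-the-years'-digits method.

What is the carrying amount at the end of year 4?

Depreciable base = $60,020 − $9,800 = $50,220.
Sum of the years' digits = 5+4+3+2+1 = 15.
Year 1: $50,220 × 5/15 = $16,740. Book value $43,280.
Year 2: $50,220 × 4/15 = $13,392. Book value $29,888.
Year 3: $50,220 × 3/15 = $10,044. Book value $19,844.
Year 4: $50,220 × 2/15 = $6,696. Book value $13,148.

$13,148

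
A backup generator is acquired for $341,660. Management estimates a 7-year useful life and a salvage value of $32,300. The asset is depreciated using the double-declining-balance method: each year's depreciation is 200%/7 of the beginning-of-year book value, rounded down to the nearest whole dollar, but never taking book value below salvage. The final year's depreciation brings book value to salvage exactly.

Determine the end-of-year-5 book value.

Depreciable base = $341,660 − $32,300 = $309,360.
Year 1: ⌊$341,660 × 200%/7⌋ = $97,617. Book value $244,043.
Year 2: ⌊$244,043 × 200%/7⌋ = $69,726. Book value $174,317.
Year 3: ⌊$174,317 × 200%/7⌋ = $49,804. Book value $124,513.
Year 4: ⌊$124,513 × 200%/7⌋ = $35,575. Book value $88,938.
Year 5: ⌊$88,938 × 200%/7⌋ = $25,410. Book value $63,528.

$63,528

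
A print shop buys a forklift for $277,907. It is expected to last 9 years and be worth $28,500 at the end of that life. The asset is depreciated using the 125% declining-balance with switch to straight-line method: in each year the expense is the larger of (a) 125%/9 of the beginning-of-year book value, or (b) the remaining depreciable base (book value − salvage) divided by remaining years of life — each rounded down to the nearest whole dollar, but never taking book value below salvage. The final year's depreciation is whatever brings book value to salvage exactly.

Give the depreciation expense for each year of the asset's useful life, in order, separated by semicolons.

$38,598; $33,237; $28,621; $24,825; $24,825; $24,825; $24,825; $24,825; $24,826

Depreciable base = $277,907 − $28,500 = $249,407.
Year 1: DB = ⌊$277,907 × 125%/9⌋ = $38,598; SL = ⌊$249,407/9⌋ = $27,711 → take DB $38,598. Book value $239,309.
Year 2: DB = ⌊$239,309 × 125%/9⌋ = $33,237; SL = ⌊$210,809/8⌋ = $26,351 → take DB $33,237. Book value $206,072.
Year 3: DB = ⌊$206,072 × 125%/9⌋ = $28,621; SL = ⌊$177,572/7⌋ = $25,367 → take DB $28,621. Book value $177,451.
Year 4: DB = ⌊$177,451 × 125%/9⌋ = $24,645; SL = ⌊$148,951/6⌋ = $24,825 → take SL $24,825. Book value $152,626.
Year 5: DB = ⌊$152,626 × 125%/9⌋ = $21,198; SL = ⌊$124,126/5⌋ = $24,825 → take SL $24,825. Book value $127,801.
Year 6: DB = ⌊$127,801 × 125%/9⌋ = $17,750; SL = ⌊$99,301/4⌋ = $24,825 → take SL $24,825. Book value $102,976.
Year 7: DB = ⌊$102,976 × 125%/9⌋ = $14,302; SL = ⌊$74,476/3⌋ = $24,825 → take SL $24,825. Book value $78,151.
Year 8: DB = ⌊$78,151 × 125%/9⌋ = $10,854; SL = ⌊$49,651/2⌋ = $24,825 → take SL $24,825. Book value $53,326.
Year 9 (final): $53,326 − $28,500 = $24,826. Book value $28,500.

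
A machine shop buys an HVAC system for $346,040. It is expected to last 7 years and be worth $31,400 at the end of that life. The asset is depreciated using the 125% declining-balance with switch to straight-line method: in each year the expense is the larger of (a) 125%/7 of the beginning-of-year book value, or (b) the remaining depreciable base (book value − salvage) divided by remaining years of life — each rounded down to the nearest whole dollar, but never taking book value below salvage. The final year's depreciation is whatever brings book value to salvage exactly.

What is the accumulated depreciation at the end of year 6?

Depreciable base = $346,040 − $31,400 = $314,640.
Year 1: DB = ⌊$346,040 × 125%/7⌋ = $61,792; SL = ⌊$314,640/7⌋ = $44,948 → take DB $61,792. Book value $284,248.
Year 2: DB = ⌊$284,248 × 125%/7⌋ = $50,758; SL = ⌊$252,848/6⌋ = $42,141 → take DB $50,758. Book value $233,490.
Year 3: DB = ⌊$233,490 × 125%/7⌋ = $41,694; SL = ⌊$202,090/5⌋ = $40,418 → take DB $41,694. Book value $191,796.
Year 4: DB = ⌊$191,796 × 125%/7⌋ = $34,249; SL = ⌊$160,396/4⌋ = $40,099 → take SL $40,099. Book value $151,697.
Year 5: DB = ⌊$151,697 × 125%/7⌋ = $27,088; SL = ⌊$120,297/3⌋ = $40,099 → take SL $40,099. Book value $111,598.
Year 6: DB = ⌊$111,598 × 125%/7⌋ = $19,928; SL = ⌊$80,198/2⌋ = $40,099 → take SL $40,099. Book value $71,499.
Accumulated through year 6 = $346,040 − $71,499 = $274,541.

$274,541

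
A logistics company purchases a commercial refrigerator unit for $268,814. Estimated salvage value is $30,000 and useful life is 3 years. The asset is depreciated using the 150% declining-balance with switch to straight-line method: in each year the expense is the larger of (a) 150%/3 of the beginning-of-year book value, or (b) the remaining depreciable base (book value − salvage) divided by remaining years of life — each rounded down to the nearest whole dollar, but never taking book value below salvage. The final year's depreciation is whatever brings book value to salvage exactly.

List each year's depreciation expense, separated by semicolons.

$134,407; $67,203; $37,204

Depreciable base = $268,814 − $30,000 = $238,814.
Year 1: DB = ⌊$268,814 × 150%/3⌋ = $134,407; SL = ⌊$238,814/3⌋ = $79,604 → take DB $134,407. Book value $134,407.
Year 2: DB = ⌊$134,407 × 150%/3⌋ = $67,203; SL = ⌊$104,407/2⌋ = $52,203 → take DB $67,203. Book value $67,204.
Year 3 (final): $67,204 − $30,000 = $37,204. Book value $30,000.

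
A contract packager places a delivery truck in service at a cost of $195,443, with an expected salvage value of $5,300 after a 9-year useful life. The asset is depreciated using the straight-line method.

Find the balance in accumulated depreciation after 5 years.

Depreciable base = $195,443 − $5,300 = $190,143.
Annual expense = $190,143 / 9 = $21,127.
End of year 1: book value $174,316.
End of year 2: book value $153,189.
End of year 3: book value $132,062.
End of year 4: book value $110,935.
End of year 5: book value $89,808.
Accumulated through year 5 = $195,443 − $89,808 = $105,635.

$105,635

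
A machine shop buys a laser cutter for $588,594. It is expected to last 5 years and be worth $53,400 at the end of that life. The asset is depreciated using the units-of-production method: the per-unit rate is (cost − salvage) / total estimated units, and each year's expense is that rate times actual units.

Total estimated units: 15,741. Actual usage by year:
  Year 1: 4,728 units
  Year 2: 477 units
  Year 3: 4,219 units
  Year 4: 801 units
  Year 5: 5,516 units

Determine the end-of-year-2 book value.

$411,624

Depreciable base = $588,594 − $53,400 = $535,194.
Rate = $535,194 / 15,741 units = $34 per unit.
Year 1: 4,728 × $34 = $160,752. Book value $427,842.
Year 2: 477 × $34 = $16,218. Book value $411,624.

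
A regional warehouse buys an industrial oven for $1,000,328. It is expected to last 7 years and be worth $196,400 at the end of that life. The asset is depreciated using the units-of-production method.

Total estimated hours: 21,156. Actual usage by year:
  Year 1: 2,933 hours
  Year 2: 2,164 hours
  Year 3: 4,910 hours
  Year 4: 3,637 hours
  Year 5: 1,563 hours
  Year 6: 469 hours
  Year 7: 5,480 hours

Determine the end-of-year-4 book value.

$481,856

Depreciable base = $1,000,328 − $196,400 = $803,928.
Rate = $803,928 / 21,156 hours = $38 per hour.
Year 1: 2,933 × $38 = $111,454. Book value $888,874.
Year 2: 2,164 × $38 = $82,232. Book value $806,642.
Year 3: 4,910 × $38 = $186,580. Book value $620,062.
Year 4: 3,637 × $38 = $138,206. Book value $481,856.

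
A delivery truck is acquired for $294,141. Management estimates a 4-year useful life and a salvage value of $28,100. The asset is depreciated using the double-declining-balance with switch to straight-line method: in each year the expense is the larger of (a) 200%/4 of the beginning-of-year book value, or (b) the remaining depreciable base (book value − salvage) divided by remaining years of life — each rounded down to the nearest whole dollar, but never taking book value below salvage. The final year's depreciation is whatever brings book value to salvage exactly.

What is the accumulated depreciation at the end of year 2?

$220,605

Depreciable base = $294,141 − $28,100 = $266,041.
Year 1: DB = ⌊$294,141 × 200%/4⌋ = $147,070; SL = ⌊$266,041/4⌋ = $66,510 → take DB $147,070. Book value $147,071.
Year 2: DB = ⌊$147,071 × 200%/4⌋ = $73,535; SL = ⌊$118,971/3⌋ = $39,657 → take DB $73,535. Book value $73,536.
Accumulated through year 2 = $294,141 − $73,536 = $220,605.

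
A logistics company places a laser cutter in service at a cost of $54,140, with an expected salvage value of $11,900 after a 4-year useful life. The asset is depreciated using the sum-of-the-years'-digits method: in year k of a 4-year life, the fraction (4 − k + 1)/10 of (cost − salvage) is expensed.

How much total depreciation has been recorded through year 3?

$38,016

Depreciable base = $54,140 − $11,900 = $42,240.
Sum of the years' digits = 4+3+2+1 = 10.
Year 1: $42,240 × 4/10 = $16,896. Book value $37,244.
Year 2: $42,240 × 3/10 = $12,672. Book value $24,572.
Year 3: $42,240 × 2/10 = $8,448. Book value $16,124.
Accumulated through year 3 = $54,140 − $16,124 = $38,016.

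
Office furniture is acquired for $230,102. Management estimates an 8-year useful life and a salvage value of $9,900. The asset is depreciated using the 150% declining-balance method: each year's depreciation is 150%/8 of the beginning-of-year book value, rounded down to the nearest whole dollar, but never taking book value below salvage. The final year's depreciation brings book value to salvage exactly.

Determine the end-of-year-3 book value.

$123,422

Depreciable base = $230,102 − $9,900 = $220,202.
Year 1: ⌊$230,102 × 150%/8⌋ = $43,144. Book value $186,958.
Year 2: ⌊$186,958 × 150%/8⌋ = $35,054. Book value $151,904.
Year 3: ⌊$151,904 × 150%/8⌋ = $28,482. Book value $123,422.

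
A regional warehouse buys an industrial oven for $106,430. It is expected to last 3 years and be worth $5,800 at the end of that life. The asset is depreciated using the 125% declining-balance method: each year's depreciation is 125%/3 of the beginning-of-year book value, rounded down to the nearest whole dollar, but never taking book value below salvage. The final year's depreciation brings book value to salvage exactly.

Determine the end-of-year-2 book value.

$36,217

Depreciable base = $106,430 − $5,800 = $100,630.
Year 1: ⌊$106,430 × 125%/3⌋ = $44,345. Book value $62,085.
Year 2: ⌊$62,085 × 125%/3⌋ = $25,868. Book value $36,217.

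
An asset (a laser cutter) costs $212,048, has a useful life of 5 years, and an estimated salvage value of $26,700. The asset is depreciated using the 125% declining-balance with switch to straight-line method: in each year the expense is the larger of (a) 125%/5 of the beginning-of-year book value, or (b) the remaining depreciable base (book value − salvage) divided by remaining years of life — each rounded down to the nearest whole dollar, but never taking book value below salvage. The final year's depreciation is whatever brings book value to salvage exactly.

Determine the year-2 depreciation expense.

Depreciable base = $212,048 − $26,700 = $185,348.
Year 1: DB = ⌊$212,048 × 125%/5⌋ = $53,012; SL = ⌊$185,348/5⌋ = $37,069 → take DB $53,012. Book value $159,036.
Year 2: DB = ⌊$159,036 × 125%/5⌋ = $39,759; SL = ⌊$132,336/4⌋ = $33,084 → take DB $39,759. Book value $119,277.

$39,759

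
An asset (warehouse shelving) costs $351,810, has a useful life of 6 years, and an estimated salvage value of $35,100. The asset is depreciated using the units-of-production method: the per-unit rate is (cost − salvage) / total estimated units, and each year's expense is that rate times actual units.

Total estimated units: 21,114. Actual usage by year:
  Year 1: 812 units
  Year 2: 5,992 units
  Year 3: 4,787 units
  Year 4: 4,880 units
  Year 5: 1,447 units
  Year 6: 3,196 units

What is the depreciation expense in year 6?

Depreciable base = $351,810 − $35,100 = $316,710.
Rate = $316,710 / 21,114 units = $15 per unit.
Year 1: 812 × $15 = $12,180. Book value $339,630.
Year 2: 5,992 × $15 = $89,880. Book value $249,750.
Year 3: 4,787 × $15 = $71,805. Book value $177,945.
Year 4: 4,880 × $15 = $73,200. Book value $104,745.
Year 5: 1,447 × $15 = $21,705. Book value $83,040.
Year 6: 3,196 × $15 = $47,940. Book value $35,100.

$47,940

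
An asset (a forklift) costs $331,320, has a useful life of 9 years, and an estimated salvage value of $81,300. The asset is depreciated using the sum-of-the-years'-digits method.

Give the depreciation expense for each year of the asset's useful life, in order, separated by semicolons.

$50,004; $44,448; $38,892; $33,336; $27,780; $22,224; $16,668; $11,112; $5,556

Depreciable base = $331,320 − $81,300 = $250,020.
Sum of the years' digits = 9+8+7+6+5+4+3+2+1 = 45.
Year 1: $250,020 × 9/45 = $50,004. Book value $281,316.
Year 2: $250,020 × 8/45 = $44,448. Book value $236,868.
Year 3: $250,020 × 7/45 = $38,892. Book value $197,976.
Year 4: $250,020 × 6/45 = $33,336. Book value $164,640.
Year 5: $250,020 × 5/45 = $27,780. Book value $136,860.
Year 6: $250,020 × 4/45 = $22,224. Book value $114,636.
Year 7: $250,020 × 3/45 = $16,668. Book value $97,968.
Year 8: $250,020 × 2/45 = $11,112. Book value $86,856.
Year 9: $250,020 × 1/45 = $5,556. Book value $81,300.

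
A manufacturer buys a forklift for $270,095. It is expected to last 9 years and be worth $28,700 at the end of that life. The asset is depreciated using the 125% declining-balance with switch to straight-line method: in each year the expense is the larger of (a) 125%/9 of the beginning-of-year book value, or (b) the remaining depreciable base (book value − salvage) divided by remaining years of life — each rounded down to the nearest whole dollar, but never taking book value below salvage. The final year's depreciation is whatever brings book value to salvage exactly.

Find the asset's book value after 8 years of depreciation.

$52,661

Depreciable base = $270,095 − $28,700 = $241,395.
Year 1: DB = ⌊$270,095 × 125%/9⌋ = $37,513; SL = ⌊$241,395/9⌋ = $26,821 → take DB $37,513. Book value $232,582.
Year 2: DB = ⌊$232,582 × 125%/9⌋ = $32,303; SL = ⌊$203,882/8⌋ = $25,485 → take DB $32,303. Book value $200,279.
Year 3: DB = ⌊$200,279 × 125%/9⌋ = $27,816; SL = ⌊$171,579/7⌋ = $24,511 → take DB $27,816. Book value $172,463.
Year 4: DB = ⌊$172,463 × 125%/9⌋ = $23,953; SL = ⌊$143,763/6⌋ = $23,960 → take SL $23,960. Book value $148,503.
Year 5: DB = ⌊$148,503 × 125%/9⌋ = $20,625; SL = ⌊$119,803/5⌋ = $23,960 → take SL $23,960. Book value $124,543.
Year 6: DB = ⌊$124,543 × 125%/9⌋ = $17,297; SL = ⌊$95,843/4⌋ = $23,960 → take SL $23,960. Book value $100,583.
Year 7: DB = ⌊$100,583 × 125%/9⌋ = $13,969; SL = ⌊$71,883/3⌋ = $23,961 → take SL $23,961. Book value $76,622.
Year 8: DB = ⌊$76,622 × 125%/9⌋ = $10,641; SL = ⌊$47,922/2⌋ = $23,961 → take SL $23,961. Book value $52,661.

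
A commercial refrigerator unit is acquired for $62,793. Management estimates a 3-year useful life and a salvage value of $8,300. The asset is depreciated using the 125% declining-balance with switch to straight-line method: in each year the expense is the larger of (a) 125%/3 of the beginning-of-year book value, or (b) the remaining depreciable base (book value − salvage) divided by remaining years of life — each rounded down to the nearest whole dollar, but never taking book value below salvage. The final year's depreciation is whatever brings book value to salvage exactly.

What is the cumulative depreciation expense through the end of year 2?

$41,425

Depreciable base = $62,793 − $8,300 = $54,493.
Year 1: DB = ⌊$62,793 × 125%/3⌋ = $26,163; SL = ⌊$54,493/3⌋ = $18,164 → take DB $26,163. Book value $36,630.
Year 2: DB = ⌊$36,630 × 125%/3⌋ = $15,262; SL = ⌊$28,330/2⌋ = $14,165 → take DB $15,262. Book value $21,368.
Accumulated through year 2 = $62,793 − $21,368 = $41,425.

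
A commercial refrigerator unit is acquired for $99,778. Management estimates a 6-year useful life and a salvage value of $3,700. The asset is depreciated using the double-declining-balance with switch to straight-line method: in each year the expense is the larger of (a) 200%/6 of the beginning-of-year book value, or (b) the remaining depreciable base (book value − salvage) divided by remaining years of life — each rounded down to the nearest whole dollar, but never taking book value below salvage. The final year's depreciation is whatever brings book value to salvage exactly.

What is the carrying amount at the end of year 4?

Depreciable base = $99,778 − $3,700 = $96,078.
Year 1: DB = ⌊$99,778 × 200%/6⌋ = $33,259; SL = ⌊$96,078/6⌋ = $16,013 → take DB $33,259. Book value $66,519.
Year 2: DB = ⌊$66,519 × 200%/6⌋ = $22,173; SL = ⌊$62,819/5⌋ = $12,563 → take DB $22,173. Book value $44,346.
Year 3: DB = ⌊$44,346 × 200%/6⌋ = $14,782; SL = ⌊$40,646/4⌋ = $10,161 → take DB $14,782. Book value $29,564.
Year 4: DB = ⌊$29,564 × 200%/6⌋ = $9,854; SL = ⌊$25,864/3⌋ = $8,621 → take DB $9,854. Book value $19,710.

$19,710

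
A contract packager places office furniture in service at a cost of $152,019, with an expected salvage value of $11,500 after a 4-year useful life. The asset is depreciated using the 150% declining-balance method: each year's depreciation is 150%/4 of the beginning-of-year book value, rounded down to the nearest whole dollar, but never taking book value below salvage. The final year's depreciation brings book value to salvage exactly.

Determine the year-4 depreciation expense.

$25,615

Depreciable base = $152,019 − $11,500 = $140,519.
Year 1: ⌊$152,019 × 150%/4⌋ = $57,007. Book value $95,012.
Year 2: ⌊$95,012 × 150%/4⌋ = $35,629. Book value $59,383.
Year 3: ⌊$59,383 × 150%/4⌋ = $22,268. Book value $37,115.
Year 4 (final): $37,115 − $11,500 = $25,615. Book value $11,500.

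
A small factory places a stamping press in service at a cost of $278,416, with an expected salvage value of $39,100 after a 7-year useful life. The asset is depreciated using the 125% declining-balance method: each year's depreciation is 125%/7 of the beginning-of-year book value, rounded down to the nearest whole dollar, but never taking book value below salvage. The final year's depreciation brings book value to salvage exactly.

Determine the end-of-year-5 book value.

Depreciable base = $278,416 − $39,100 = $239,316.
Year 1: ⌊$278,416 × 125%/7⌋ = $49,717. Book value $228,699.
Year 2: ⌊$228,699 × 125%/7⌋ = $40,839. Book value $187,860.
Year 3: ⌊$187,860 × 125%/7⌋ = $33,546. Book value $154,314.
Year 4: ⌊$154,314 × 125%/7⌋ = $27,556. Book value $126,758.
Year 5: ⌊$126,758 × 125%/7⌋ = $22,635. Book value $104,123.

$104,123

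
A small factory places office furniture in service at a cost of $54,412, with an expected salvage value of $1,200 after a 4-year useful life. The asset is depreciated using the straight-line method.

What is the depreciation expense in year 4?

$13,303

Depreciable base = $54,412 − $1,200 = $53,212.
Annual expense = $53,212 / 4 = $13,303.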